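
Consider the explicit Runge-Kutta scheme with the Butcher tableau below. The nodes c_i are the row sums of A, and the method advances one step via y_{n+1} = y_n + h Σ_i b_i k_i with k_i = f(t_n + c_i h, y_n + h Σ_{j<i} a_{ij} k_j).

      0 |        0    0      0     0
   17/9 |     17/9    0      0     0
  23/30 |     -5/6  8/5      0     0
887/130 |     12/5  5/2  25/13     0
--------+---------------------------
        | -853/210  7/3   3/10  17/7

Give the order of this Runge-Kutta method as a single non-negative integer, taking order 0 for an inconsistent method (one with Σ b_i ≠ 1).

1

b = (-853/210, 7/3, 3/10, 17/7)
c = (0, 17/9, 23/30, 887/130)
Ac = (0, 0, 136/45, 725/117)
Σ b_i: (-853/210)·1 + 7/3·1 + 3/10·1 + 17/7·1 = 1 ✓
b·c: 7/3·17/9 + 3/10·23/30 + 17/7·887/130 = 5210741/245700 ≠ 1/2 ⇒ order 1.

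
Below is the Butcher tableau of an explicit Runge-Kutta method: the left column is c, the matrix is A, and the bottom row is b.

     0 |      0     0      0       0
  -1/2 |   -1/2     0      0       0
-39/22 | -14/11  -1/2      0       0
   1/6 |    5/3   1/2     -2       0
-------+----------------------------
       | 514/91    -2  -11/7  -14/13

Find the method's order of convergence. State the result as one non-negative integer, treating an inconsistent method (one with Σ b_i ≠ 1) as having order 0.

1

b = (514/91, -2, -11/7, -14/13)
c = (0, -1/2, -39/22, 1/6)
Ac = (0, 0, 1/4, 145/44)
Σ b_i: 514/91·1 + (-2)·1 + (-11/7)·1 + (-14/13)·1 = 1 ✓
b·c: (-2)·(-1/2) + (-11/7)·(-39/22) + (-14/13)·1/6 = 1969/546 ≠ 1/2 ⇒ order 1.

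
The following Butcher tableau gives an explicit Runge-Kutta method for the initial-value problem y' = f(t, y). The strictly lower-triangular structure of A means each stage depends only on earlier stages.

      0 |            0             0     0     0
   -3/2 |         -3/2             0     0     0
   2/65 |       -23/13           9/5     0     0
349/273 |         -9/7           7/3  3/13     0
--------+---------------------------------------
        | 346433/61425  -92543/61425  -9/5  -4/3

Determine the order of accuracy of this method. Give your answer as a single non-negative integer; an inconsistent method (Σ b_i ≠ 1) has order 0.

2

b = (346433/61425, -92543/61425, -9/5, -4/3)
c = (0, -3/2, 2/65, 349/273)
Ac = (0, 0, -27/10, -5903/1690)
Σ b_i: 346433/61425·1 + (-92543/61425)·1 + (-9/5)·1 + (-4/3)·1 = 1 ✓
b·c: (-92543/61425)·(-3/2) + (-9/5)·2/65 + (-4/3)·349/273 = 1/2 ✓
b·c²: (-92543/61425)·9/4 + (-9/5)·4/4225 + (-4/3)·121801/74529 = -622756097/111793500 ≠ 1/3 ⇒ order 2.
b·Ac: (-9/5)·(-27/10) + (-4/3)·(-5903/1690) = 241261/25350 ≠ 1/6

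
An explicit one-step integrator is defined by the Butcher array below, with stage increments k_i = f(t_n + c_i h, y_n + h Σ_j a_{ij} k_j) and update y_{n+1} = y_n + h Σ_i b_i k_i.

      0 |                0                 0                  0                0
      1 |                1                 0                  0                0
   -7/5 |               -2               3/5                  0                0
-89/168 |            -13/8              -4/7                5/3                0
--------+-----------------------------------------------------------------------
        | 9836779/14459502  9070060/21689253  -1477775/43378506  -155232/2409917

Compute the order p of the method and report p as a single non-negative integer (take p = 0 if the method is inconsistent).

3

b = (9836779/14459502, 9070060/21689253, -1477775/43378506, -155232/2409917)
c = (0, 1, -7/5, -89/168)
Ac = (0, 0, 3/5, -61/21)
Σ b_i: 9836779/14459502·1 + 9070060/21689253·1 + (-1477775/43378506)·1 + (-155232/2409917)·1 = 1 ✓
b·c: 9070060/21689253·1 + (-1477775/43378506)·(-7/5) + (-155232/2409917)·(-89/168) = 1/2 ✓
b·c²: 9070060/21689253·1 + (-1477775/43378506)·49/25 + (-155232/2409917)·7921/28224 = 1/3 ✓
b·Ac: (-1477775/43378506)·3/5 + (-155232/2409917)·(-61/21) = 1/6 ✓
b·c³: 9070060/21689253·1 + (-1477775/43378506)·(-343/125) + (-155232/2409917)·(-704969/4741632) = 2110319191/4048660560 ≠ 1/4 ⇒ order 3.
b·(c∘Ac): (-1477775/43378506)·(-21/25) + (-155232/2409917)·5429/3528 = -1019479/14459502 ≠ 1/8
b·Ac²: (-1477775/43378506)·3/5 + (-155232/2409917)·283/105 = -14029391/72297510 ≠ 1/12
b·A²c: (-155232/2409917)·1 = -155232/2409917 ≠ 1/24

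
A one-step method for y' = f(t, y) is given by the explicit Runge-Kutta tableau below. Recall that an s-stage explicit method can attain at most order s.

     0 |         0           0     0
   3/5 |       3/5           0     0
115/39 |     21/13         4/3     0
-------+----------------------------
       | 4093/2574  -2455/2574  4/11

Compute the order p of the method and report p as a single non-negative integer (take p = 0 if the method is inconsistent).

b = (4093/2574, -2455/2574, 4/11)
c = (0, 3/5, 115/39)
Ac = (0, 0, 4/5)
Σ b_i: 4093/2574·1 + (-2455/2574)·1 + 4/11·1 = 1 ✓
b·c: (-2455/2574)·3/5 + 4/11·115/39 = 1/2 ✓
b·c²: (-2455/2574)·9/25 + 4/11·13225/1521 = 471553/167310 ≠ 1/3 ⇒ order 2.
b·Ac: 4/11·4/5 = 16/55 ≠ 1/6

2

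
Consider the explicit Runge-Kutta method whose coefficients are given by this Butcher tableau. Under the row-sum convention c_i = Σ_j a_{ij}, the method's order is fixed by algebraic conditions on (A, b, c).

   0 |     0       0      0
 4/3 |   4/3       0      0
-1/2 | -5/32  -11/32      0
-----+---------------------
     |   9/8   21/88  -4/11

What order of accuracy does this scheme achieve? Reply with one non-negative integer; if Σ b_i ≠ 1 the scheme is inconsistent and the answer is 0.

b = (9/8, 21/88, -4/11)
c = (0, 4/3, -1/2)
Ac = (0, 0, -11/24)
Σ b_i: 9/8·1 + 21/88·1 + (-4/11)·1 = 1 ✓
b·c: 21/88·4/3 + (-4/11)·(-1/2) = 1/2 ✓
b·c²: 21/88·16/9 + (-4/11)·1/4 = 1/3 ✓
b·Ac: (-4/11)·(-11/24) = 1/6 ✓; 3 stages ⇒ order 3.

3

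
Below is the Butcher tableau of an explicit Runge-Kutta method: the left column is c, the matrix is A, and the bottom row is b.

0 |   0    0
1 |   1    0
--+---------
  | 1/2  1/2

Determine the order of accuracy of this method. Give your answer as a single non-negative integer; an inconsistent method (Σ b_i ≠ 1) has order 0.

b = (1/2, 1/2)
c = (0, 1)
Σ b_i: 1/2·1 + 1/2·1 = 1 ✓
b·c: 1/2·1 = 1/2 ✓; 2 stages ⇒ order 2.

2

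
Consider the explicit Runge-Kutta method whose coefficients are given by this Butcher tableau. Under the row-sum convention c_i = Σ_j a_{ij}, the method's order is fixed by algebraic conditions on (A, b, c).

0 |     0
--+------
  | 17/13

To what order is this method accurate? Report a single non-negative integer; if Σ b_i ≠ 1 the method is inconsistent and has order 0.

0

b = (17/13)
c = (0)
Σ b_i: 17/13·1 = 17/13 ≠ 1 ⇒ order 0.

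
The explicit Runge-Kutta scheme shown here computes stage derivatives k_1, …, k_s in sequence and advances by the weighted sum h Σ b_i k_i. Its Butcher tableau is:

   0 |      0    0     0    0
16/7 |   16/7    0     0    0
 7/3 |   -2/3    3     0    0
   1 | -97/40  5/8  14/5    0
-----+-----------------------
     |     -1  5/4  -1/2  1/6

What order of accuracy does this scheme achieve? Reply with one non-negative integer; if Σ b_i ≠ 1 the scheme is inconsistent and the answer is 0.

b = (-1, 5/4, -1/2, 1/6)
c = (0, 16/7, 7/3, 1)
Ac = (0, 0, 48/7, 836/105)
Σ b_i: (-1)·1 + 5/4·1 + (-1/2)·1 + 1/6·1 = -1/12 ≠ 1 ⇒ order 0.

0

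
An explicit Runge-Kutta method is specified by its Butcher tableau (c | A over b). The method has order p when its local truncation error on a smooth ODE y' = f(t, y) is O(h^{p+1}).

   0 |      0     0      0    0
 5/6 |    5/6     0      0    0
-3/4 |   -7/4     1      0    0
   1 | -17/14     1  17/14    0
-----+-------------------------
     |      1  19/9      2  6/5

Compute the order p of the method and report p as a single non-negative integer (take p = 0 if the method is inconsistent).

b = (1, 19/9, 2, 6/5)
c = (0, 5/6, -3/4, 1)
Ac = (0, 0, 5/6, -13/168)
Σ b_i: 1·1 + 19/9·1 + 2·1 + 6/5·1 = 284/45 ≠ 1 ⇒ order 0.

0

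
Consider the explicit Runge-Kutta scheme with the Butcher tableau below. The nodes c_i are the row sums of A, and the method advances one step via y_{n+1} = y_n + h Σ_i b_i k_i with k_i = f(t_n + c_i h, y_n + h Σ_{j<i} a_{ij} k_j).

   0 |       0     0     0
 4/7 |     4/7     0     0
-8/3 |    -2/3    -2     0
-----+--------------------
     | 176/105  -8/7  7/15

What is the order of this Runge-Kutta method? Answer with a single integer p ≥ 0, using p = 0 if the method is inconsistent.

b = (176/105, -8/7, 7/15)
c = (0, 4/7, -8/3)
Ac = (0, 0, -8/7)
Σ b_i: 176/105·1 + (-8/7)·1 + 7/15·1 = 1 ✓
b·c: (-8/7)·4/7 + 7/15·(-8/3) = -4184/2205 ≠ 1/2 ⇒ order 1.

1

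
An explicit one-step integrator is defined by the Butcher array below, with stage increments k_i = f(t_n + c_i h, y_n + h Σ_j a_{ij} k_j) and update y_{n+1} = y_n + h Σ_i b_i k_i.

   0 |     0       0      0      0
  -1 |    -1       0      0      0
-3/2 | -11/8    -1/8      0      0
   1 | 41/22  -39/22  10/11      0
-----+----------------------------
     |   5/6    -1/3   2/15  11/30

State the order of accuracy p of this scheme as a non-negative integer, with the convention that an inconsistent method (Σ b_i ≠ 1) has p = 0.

4

b = (5/6, -1/3, 2/15, 11/30)
c = (0, -1, -3/2, 1)
Ac = (0, 0, 1/8, 9/22)
Σ b_i: 5/6·1 + (-1/3)·1 + 2/15·1 + 11/30·1 = 1 ✓
b·c: (-1/3)·(-1) + 2/15·(-3/2) + 11/30·1 = 1/2 ✓
b·c²: (-1/3)·1 + 2/15·9/4 + 11/30·1 = 1/3 ✓
b·Ac: 2/15·1/8 + 11/30·9/22 = 1/6 ✓
b·c³: (-1/3)·(-1) + 2/15·(-27/8) + 11/30·1 = 1/4 ✓
b·(c∘Ac): 2/15·(-3/16) + 11/30·9/22 = 1/8 ✓
b·Ac²: 2/15·(-1/8) + 11/30·3/11 = 1/12 ✓
b·A²c: 11/30·5/44 = 1/24 ✓; 4 stages ⇒ order 4.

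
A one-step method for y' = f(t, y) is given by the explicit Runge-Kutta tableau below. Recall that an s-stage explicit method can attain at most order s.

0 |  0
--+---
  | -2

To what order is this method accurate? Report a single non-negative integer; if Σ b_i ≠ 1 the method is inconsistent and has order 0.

b = (-2)
c = (0)
Σ b_i: (-2)·1 = -2 ≠ 1 ⇒ order 0.

0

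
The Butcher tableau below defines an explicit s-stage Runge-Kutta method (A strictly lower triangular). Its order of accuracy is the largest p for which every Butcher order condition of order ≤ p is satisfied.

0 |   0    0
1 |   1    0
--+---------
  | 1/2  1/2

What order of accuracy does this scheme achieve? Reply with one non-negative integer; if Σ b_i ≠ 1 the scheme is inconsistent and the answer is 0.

2

b = (1/2, 1/2)
c = (0, 1)
Σ b_i: 1/2·1 + 1/2·1 = 1 ✓
b·c: 1/2·1 = 1/2 ✓; 2 stages ⇒ order 2.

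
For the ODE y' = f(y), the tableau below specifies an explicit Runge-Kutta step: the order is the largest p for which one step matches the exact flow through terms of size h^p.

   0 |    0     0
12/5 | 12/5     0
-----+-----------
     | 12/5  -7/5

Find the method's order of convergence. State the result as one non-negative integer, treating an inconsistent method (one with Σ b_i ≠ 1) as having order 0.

1

b = (12/5, -7/5)
c = (0, 12/5)
Σ b_i: 12/5·1 + (-7/5)·1 = 1 ✓
b·c: (-7/5)·12/5 = -84/25 ≠ 1/2 ⇒ order 1.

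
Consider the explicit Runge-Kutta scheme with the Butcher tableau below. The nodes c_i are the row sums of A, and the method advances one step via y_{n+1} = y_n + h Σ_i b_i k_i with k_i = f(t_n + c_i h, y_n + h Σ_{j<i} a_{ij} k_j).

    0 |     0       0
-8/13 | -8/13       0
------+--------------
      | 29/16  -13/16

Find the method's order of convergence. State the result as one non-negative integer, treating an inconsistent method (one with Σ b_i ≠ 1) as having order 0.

2

b = (29/16, -13/16)
c = (0, -8/13)
Σ b_i: 29/16·1 + (-13/16)·1 = 1 ✓
b·c: (-13/16)·(-8/13) = 1/2 ✓; 2 stages ⇒ order 2.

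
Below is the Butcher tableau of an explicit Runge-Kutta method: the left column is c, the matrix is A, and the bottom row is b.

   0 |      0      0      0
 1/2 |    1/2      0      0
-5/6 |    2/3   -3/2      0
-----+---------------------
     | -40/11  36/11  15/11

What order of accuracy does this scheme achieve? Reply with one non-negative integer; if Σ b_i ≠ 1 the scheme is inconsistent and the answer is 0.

2

b = (-40/11, 36/11, 15/11)
c = (0, 1/2, -5/6)
Ac = (0, 0, -3/4)
Σ b_i: (-40/11)·1 + 36/11·1 + 15/11·1 = 1 ✓
b·c: 36/11·1/2 + 15/11·(-5/6) = 1/2 ✓
b·c²: 36/11·1/4 + 15/11·25/36 = 233/132 ≠ 1/3 ⇒ order 2.
b·Ac: 15/11·(-3/4) = -45/44 ≠ 1/6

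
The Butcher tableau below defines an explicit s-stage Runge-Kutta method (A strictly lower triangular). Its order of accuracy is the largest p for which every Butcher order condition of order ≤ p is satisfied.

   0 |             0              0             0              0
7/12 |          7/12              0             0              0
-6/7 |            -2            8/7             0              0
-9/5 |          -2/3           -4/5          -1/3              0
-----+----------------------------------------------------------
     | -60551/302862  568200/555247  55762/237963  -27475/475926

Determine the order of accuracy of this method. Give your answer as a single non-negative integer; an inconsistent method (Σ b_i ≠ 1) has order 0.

3

b = (-60551/302862, 568200/555247, 55762/237963, -27475/475926)
c = (0, 7/12, -6/7, -9/5)
Ac = (0, 0, 2/3, -19/105)
Σ b_i: (-60551/302862)·1 + 568200/555247·1 + 55762/237963·1 + (-27475/475926)·1 = 1 ✓
b·c: 568200/555247·7/12 + 55762/237963·(-6/7) + (-27475/475926)·(-9/5) = 1/2 ✓
b·c²: 568200/555247·49/144 + 55762/237963·36/49 + (-27475/475926)·81/25 = 1/3 ✓
b·Ac: 55762/237963·2/3 + (-27475/475926)·(-19/105) = 1/6 ✓
b·c³: 568200/555247·343/1728 + 55762/237963·(-216/343) + (-27475/475926)·(-729/125) = 7127639/18171720 ≠ 1/4 ⇒ order 3.
b·(c∘Ac): 55762/237963·(-4/7) + (-27475/475926)·57/175 = -6607/43266 ≠ 1/8
b·Ac²: 55762/237963·7/18 + (-27475/475926)·(-4561/8820) = 146563/1211448 ≠ 1/12
b·A²c: (-27475/475926)·(-2/9) = 27475/2141667 ≠ 1/24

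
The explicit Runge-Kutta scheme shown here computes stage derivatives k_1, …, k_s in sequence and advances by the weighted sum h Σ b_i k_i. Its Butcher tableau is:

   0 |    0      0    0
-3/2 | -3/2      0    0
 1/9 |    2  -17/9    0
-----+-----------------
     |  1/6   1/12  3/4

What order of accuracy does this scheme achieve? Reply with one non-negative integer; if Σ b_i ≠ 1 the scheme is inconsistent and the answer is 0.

b = (1/6, 1/12, 3/4)
c = (0, -3/2, 1/9)
Ac = (0, 0, 17/6)
Σ b_i: 1/6·1 + 1/12·1 + 3/4·1 = 1 ✓
b·c: 1/12·(-3/2) + 3/4·1/9 = -1/24 ≠ 1/2 ⇒ order 1.

1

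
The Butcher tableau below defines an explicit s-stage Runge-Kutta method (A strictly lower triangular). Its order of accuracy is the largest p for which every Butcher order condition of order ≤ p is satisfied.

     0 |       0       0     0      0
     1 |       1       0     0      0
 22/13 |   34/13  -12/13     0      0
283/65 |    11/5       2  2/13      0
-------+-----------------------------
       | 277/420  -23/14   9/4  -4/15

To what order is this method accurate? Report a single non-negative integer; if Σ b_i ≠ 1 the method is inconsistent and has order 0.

b = (277/420, -23/14, 9/4, -4/15)
c = (0, 1, 22/13, 283/65)
Ac = (0, 0, -12/13, 382/169)
Σ b_i: 277/420·1 + (-23/14)·1 + 9/4·1 + (-4/15)·1 = 1 ✓
b·c: (-23/14)·1 + 9/4·22/13 + (-4/15)·283/65 = 527/525 ≠ 1/2 ⇒ order 1.

1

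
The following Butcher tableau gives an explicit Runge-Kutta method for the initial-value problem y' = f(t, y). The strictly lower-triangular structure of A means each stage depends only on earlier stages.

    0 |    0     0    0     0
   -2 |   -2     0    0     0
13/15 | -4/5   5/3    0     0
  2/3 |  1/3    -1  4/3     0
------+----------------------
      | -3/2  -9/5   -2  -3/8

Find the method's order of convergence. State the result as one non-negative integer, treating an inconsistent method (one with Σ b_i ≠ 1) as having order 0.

0

b = (-3/2, -9/5, -2, -3/8)
c = (0, -2, 13/15, 2/3)
Ac = (0, 0, -10/3, 142/45)
Σ b_i: (-3/2)·1 + (-9/5)·1 + (-2)·1 + (-3/8)·1 = -227/40 ≠ 1 ⇒ order 0.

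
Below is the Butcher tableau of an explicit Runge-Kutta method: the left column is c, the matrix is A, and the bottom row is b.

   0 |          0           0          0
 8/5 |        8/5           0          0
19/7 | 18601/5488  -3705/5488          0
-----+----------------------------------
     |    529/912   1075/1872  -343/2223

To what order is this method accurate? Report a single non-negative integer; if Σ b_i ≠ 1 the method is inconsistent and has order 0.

b = (529/912, 1075/1872, -343/2223)
c = (0, 8/5, 19/7)
Ac = (0, 0, -741/686)
Σ b_i: 529/912·1 + 1075/1872·1 + (-343/2223)·1 = 1 ✓
b·c: 1075/1872·8/5 + (-343/2223)·19/7 = 1/2 ✓
b·c²: 1075/1872·64/25 + (-343/2223)·361/49 = 1/3 ✓
b·Ac: (-343/2223)·(-741/686) = 1/6 ✓; 3 stages ⇒ order 3.

3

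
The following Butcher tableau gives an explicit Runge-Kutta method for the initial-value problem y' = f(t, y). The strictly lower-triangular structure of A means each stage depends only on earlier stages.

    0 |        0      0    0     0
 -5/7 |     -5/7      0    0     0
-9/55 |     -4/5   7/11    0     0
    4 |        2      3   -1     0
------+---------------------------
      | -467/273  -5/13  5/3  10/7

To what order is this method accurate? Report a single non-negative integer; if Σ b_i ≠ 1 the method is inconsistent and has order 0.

1

b = (-467/273, -5/13, 5/3, 10/7)
c = (0, -5/7, -9/55, 4)
Ac = (0, 0, -5/11, -762/385)
Σ b_i: (-467/273)·1 + (-5/13)·1 + 5/3·1 + 10/7·1 = 1 ✓
b·c: (-5/13)·(-5/7) + 5/3·(-9/55) + 10/7·4 = 5722/1001 ≠ 1/2 ⇒ order 1.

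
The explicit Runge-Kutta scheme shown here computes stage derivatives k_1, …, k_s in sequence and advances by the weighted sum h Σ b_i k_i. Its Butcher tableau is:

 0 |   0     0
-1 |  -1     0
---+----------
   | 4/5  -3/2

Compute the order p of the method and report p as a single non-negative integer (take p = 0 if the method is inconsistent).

b = (4/5, -3/2)
c = (0, -1)
Σ b_i: 4/5·1 + (-3/2)·1 = -7/10 ≠ 1 ⇒ order 0.

0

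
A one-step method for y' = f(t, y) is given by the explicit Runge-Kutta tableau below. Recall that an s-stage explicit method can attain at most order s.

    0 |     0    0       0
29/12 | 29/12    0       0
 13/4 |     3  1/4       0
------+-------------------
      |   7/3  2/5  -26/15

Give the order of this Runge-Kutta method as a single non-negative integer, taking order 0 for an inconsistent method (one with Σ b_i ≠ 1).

1

b = (7/3, 2/5, -26/15)
c = (0, 29/12, 13/4)
Ac = (0, 0, 29/48)
Σ b_i: 7/3·1 + 2/5·1 + (-26/15)·1 = 1 ✓
b·c: 2/5·29/12 + (-26/15)·13/4 = -14/3 ≠ 1/2 ⇒ order 1.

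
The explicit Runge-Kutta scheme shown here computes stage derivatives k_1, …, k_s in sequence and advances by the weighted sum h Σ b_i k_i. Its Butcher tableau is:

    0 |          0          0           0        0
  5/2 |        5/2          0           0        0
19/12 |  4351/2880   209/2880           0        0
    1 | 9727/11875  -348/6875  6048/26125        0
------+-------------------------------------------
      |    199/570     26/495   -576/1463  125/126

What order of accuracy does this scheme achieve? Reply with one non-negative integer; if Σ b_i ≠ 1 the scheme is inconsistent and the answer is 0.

4

b = (199/570, 26/495, -576/1463, 125/126)
c = (0, 5/2, 19/12, 1)
Ac = (0, 0, 209/1152, 6/25)
Σ b_i: 199/570·1 + 26/495·1 + (-576/1463)·1 + 125/126·1 = 1 ✓
b·c: 26/495·5/2 + (-576/1463)·19/12 + 125/126·1 = 1/2 ✓
b·c²: 26/495·25/4 + (-576/1463)·361/144 + 125/126·1 = 1/3 ✓
b·Ac: (-576/1463)·209/1152 + 125/126·6/25 = 1/6 ✓
b·c³: 26/495·125/8 + (-576/1463)·6859/1728 + 125/126·1 = 1/4 ✓
b·(c∘Ac): (-576/1463)·3971/13824 + 125/126·6/25 = 1/8 ✓
b·Ac²: (-576/1463)·1045/2304 + 125/126·33/125 = 1/12 ✓
b·A²c: 125/126·21/500 = 1/24 ✓; 4 stages ⇒ order 4.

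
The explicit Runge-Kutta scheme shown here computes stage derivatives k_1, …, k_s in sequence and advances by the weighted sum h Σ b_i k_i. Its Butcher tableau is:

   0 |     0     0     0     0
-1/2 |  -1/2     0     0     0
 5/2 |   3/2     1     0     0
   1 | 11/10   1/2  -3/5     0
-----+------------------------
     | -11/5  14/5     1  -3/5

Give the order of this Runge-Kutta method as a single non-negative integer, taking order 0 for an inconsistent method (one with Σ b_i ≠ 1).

2

b = (-11/5, 14/5, 1, -3/5)
c = (0, -1/2, 5/2, 1)
Ac = (0, 0, -1/2, -7/4)
Σ b_i: (-11/5)·1 + 14/5·1 + 1·1 + (-3/5)·1 = 1 ✓
b·c: 14/5·(-1/2) + 1·5/2 + (-3/5)·1 = 1/2 ✓
b·c²: 14/5·1/4 + 1·25/4 + (-3/5)·1 = 127/20 ≠ 1/3 ⇒ order 2.
b·Ac: 1·(-1/2) + (-3/5)·(-7/4) = 11/20 ≠ 1/6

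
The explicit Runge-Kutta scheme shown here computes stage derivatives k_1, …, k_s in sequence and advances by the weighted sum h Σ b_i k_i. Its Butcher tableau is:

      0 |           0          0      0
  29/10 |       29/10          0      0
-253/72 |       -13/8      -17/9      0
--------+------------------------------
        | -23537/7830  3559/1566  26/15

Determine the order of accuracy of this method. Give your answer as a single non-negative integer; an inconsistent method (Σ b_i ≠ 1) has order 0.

2

b = (-23537/7830, 3559/1566, 26/15)
c = (0, 29/10, -253/72)
Ac = (0, 0, -493/90)
Σ b_i: (-23537/7830)·1 + 3559/1566·1 + 26/15·1 = 1 ✓
b·c: 3559/1566·29/10 + 26/15·(-253/72) = 1/2 ✓
b·c²: 3559/1566·841/100 + 26/15·64009/5184 = 7876181/194400 ≠ 1/3 ⇒ order 2.
b·Ac: 26/15·(-493/90) = -6409/675 ≠ 1/6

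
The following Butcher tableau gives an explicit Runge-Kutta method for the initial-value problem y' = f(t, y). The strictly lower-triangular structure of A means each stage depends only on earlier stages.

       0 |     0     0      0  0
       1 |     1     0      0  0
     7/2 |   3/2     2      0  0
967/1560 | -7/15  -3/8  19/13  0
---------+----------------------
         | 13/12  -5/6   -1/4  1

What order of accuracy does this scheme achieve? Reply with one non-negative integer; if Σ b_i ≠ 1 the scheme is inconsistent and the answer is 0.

1

b = (13/12, -5/6, -1/4, 1)
c = (0, 1, 7/2, 967/1560)
Ac = (0, 0, 2, 493/104)
Σ b_i: 13/12·1 + (-5/6)·1 + (-1/4)·1 + 1·1 = 1 ✓
b·c: (-5/6)·1 + (-1/4)·7/2 + 1·967/1560 = -283/260 ≠ 1/2 ⇒ order 1.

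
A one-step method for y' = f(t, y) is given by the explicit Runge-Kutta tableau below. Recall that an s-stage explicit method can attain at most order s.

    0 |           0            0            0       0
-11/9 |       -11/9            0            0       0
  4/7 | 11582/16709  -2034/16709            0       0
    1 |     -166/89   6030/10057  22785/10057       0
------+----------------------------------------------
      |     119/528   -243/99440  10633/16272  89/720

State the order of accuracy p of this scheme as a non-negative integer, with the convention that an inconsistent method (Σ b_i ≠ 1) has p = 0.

4

b = (119/528, -243/99440, 10633/16272, 89/720)
c = (0, -11/9, 4/7, 1)
Ac = (0, 0, 226/1519, 50/89)
Σ b_i: 119/528·1 + (-243/99440)·1 + 10633/16272·1 + 89/720·1 = 1 ✓
b·c: (-243/99440)·(-11/9) + 10633/16272·4/7 + 89/720·1 = 1/2 ✓
b·c²: (-243/99440)·121/81 + 10633/16272·16/49 + 89/720·1 = 1/3 ✓
b·Ac: 10633/16272·226/1519 + 89/720·50/89 = 1/6 ✓
b·c³: (-243/99440)·(-1331/729) + 10633/16272·64/343 + 89/720·1 = 1/4 ✓
b·(c∘Ac): 10633/16272·904/10633 + 89/720·50/89 = 1/8 ✓
b·Ac²: 10633/16272·(-2486/13671) + 89/720·1310/801 = 1/12 ✓
b·A²c: 89/720·30/89 = 1/24 ✓; 4 stages ⇒ order 4.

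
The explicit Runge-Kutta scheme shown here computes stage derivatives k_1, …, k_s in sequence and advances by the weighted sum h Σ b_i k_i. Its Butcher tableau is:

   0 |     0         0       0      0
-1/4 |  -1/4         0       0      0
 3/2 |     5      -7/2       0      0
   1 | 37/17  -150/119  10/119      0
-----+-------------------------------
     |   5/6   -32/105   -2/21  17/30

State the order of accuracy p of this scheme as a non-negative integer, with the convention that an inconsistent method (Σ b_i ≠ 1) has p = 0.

b = (5/6, -32/105, -2/21, 17/30)
c = (0, -1/4, 3/2, 1)
Ac = (0, 0, 7/8, 15/34)
Σ b_i: 5/6·1 + (-32/105)·1 + (-2/21)·1 + 17/30·1 = 1 ✓
b·c: (-32/105)·(-1/4) + (-2/21)·3/2 + 17/30·1 = 1/2 ✓
b·c²: (-32/105)·1/16 + (-2/21)·9/4 + 17/30·1 = 1/3 ✓
b·Ac: (-2/21)·7/8 + 17/30·15/34 = 1/6 ✓
b·c³: (-32/105)·(-1/64) + (-2/21)·27/8 + 17/30·1 = 1/4 ✓
b·(c∘Ac): (-2/21)·21/16 + 17/30·15/34 = 1/8 ✓
b·Ac²: (-2/21)·(-7/32) + 17/30·15/136 = 1/12 ✓
b·A²c: 17/30·5/68 = 1/24 ✓; 4 stages ⇒ order 4.

4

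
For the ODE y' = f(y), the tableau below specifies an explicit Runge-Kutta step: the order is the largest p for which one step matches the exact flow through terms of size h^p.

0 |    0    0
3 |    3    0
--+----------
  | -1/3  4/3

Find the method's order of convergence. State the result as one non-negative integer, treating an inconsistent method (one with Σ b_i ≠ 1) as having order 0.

b = (-1/3, 4/3)
c = (0, 3)
Σ b_i: (-1/3)·1 + 4/3·1 = 1 ✓
b·c: 4/3·3 = 4 ≠ 1/2 ⇒ order 1.

1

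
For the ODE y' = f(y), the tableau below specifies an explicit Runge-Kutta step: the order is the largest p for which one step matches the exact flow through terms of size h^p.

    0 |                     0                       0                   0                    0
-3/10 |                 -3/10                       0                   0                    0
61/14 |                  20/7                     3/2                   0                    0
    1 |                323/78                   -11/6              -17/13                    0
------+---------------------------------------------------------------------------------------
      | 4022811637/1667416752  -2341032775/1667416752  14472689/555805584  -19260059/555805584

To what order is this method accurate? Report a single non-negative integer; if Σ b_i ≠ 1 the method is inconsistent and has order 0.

b = (4022811637/1667416752, -2341032775/1667416752, 14472689/555805584, -19260059/555805584)
c = (0, -3/10, 61/14, 1)
Ac = (0, 0, -9/20, -9369/1820)
Σ b_i: 4022811637/1667416752·1 + (-2341032775/1667416752)·1 + 14472689/555805584·1 + (-19260059/555805584)·1 = 1 ✓
b·c: (-2341032775/1667416752)·(-3/10) + 14472689/555805584·61/14 + (-19260059/555805584)·1 = 1/2 ✓
b·c²: (-2341032775/1667416752)·9/100 + 14472689/555805584·3721/196 + (-19260059/555805584)·1 = 1/3 ✓
b·Ac: 14472689/555805584·(-9/20) + (-19260059/555805584)·(-9369/1820) = 1/6 ✓
b·c³: (-2341032775/1667416752)·(-27/1000) + 14472689/555805584·226981/2744 + (-19260059/555805584)·1 = 167856630889/77812781760 ≠ 1/4 ⇒ order 3.
b·(c∘Ac): 14472689/555805584·(-549/280) + (-19260059/555805584)·(-9369/1820) = 314534071/2470247040 ≠ 1/8
b·Ac²: 14472689/555805584·27/200 + (-19260059/555805584)·(-3183871/127400) = 6765984515/7781278176 ≠ 1/12
b·A²c: (-19260059/555805584)·153/260 = -25186231/1235123520 ≠ 1/24

3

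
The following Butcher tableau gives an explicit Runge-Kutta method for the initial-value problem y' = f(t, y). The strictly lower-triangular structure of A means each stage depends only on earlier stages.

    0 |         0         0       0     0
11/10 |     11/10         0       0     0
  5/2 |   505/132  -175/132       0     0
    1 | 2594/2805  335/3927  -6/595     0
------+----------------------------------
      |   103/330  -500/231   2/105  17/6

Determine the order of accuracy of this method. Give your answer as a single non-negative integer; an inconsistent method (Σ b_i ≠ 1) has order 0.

4

b = (103/330, -500/231, 2/105, 17/6)
c = (0, 11/10, 5/2, 1)
Ac = (0, 0, -35/24, 7/102)
Σ b_i: 103/330·1 + (-500/231)·1 + 2/105·1 + 17/6·1 = 1 ✓
b·c: (-500/231)·11/10 + 2/105·5/2 + 17/6·1 = 1/2 ✓
b·c²: (-500/231)·121/100 + 2/105·25/4 + 17/6·1 = 1/3 ✓
b·Ac: 2/105·(-35/24) + 17/6·7/102 = 1/6 ✓
b·c³: (-500/231)·1331/1000 + 2/105·125/8 + 17/6·1 = 1/4 ✓
b·(c∘Ac): 2/105·(-175/48) + 17/6·7/102 = 1/8 ✓
b·Ac²: 2/105·(-77/48) + 17/6·41/1020 = 1/12 ✓
b·A²c: 17/6·1/68 = 1/24 ✓; 4 stages ⇒ order 4.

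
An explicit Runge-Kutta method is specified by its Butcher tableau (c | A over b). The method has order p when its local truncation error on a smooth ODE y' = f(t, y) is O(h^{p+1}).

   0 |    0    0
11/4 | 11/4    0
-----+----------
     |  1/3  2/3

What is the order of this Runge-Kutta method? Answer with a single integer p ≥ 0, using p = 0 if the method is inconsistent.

1

b = (1/3, 2/3)
c = (0, 11/4)
Σ b_i: 1/3·1 + 2/3·1 = 1 ✓
b·c: 2/3·11/4 = 11/6 ≠ 1/2 ⇒ order 1.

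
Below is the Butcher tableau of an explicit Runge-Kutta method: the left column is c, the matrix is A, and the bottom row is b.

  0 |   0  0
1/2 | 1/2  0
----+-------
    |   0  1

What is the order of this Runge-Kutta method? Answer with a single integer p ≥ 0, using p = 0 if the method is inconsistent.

b = (0, 1)
c = (0, 1/2)
Σ b_i: 1·1 = 1 ✓
b·c: 1·1/2 = 1/2 ✓; 2 stages ⇒ order 2.

2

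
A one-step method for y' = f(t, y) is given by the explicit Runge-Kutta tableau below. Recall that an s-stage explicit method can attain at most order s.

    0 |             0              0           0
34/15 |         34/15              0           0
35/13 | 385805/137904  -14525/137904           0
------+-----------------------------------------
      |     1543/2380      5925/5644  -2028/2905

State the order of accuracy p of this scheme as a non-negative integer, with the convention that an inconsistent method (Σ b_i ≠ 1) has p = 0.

3

b = (1543/2380, 5925/5644, -2028/2905)
c = (0, 34/15, 35/13)
Ac = (0, 0, -2905/12168)
Σ b_i: 1543/2380·1 + 5925/5644·1 + (-2028/2905)·1 = 1 ✓
b·c: 5925/5644·34/15 + (-2028/2905)·35/13 = 1/2 ✓
b·c²: 5925/5644·1156/225 + (-2028/2905)·1225/169 = 1/3 ✓
b·Ac: (-2028/2905)·(-2905/12168) = 1/6 ✓; 3 stages ⇒ order 3.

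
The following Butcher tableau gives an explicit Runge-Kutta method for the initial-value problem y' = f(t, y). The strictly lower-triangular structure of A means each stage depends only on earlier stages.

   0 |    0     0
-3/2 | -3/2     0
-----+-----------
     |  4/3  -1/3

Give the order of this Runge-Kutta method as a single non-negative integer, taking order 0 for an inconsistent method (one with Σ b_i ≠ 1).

2

b = (4/3, -1/3)
c = (0, -3/2)
Σ b_i: 4/3·1 + (-1/3)·1 = 1 ✓
b·c: (-1/3)·(-3/2) = 1/2 ✓; 2 stages ⇒ order 2.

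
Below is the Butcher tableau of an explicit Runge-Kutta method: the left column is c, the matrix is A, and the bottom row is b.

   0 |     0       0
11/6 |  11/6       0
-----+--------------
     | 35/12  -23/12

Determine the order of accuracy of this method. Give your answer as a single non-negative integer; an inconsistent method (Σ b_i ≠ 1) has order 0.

b = (35/12, -23/12)
c = (0, 11/6)
Σ b_i: 35/12·1 + (-23/12)·1 = 1 ✓
b·c: (-23/12)·11/6 = -253/72 ≠ 1/2 ⇒ order 1.

1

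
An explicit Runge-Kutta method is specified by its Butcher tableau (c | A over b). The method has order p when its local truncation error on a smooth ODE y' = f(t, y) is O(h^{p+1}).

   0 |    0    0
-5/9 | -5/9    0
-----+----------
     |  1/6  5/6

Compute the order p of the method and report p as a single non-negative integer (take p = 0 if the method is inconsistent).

1

b = (1/6, 5/6)
c = (0, -5/9)
Σ b_i: 1/6·1 + 5/6·1 = 1 ✓
b·c: 5/6·(-5/9) = -25/54 ≠ 1/2 ⇒ order 1.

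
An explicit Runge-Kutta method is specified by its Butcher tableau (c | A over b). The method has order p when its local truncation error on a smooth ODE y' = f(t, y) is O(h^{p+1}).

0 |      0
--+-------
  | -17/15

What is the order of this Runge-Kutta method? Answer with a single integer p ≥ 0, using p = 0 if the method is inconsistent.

0

b = (-17/15)
c = (0)
Σ b_i: (-17/15)·1 = -17/15 ≠ 1 ⇒ order 0.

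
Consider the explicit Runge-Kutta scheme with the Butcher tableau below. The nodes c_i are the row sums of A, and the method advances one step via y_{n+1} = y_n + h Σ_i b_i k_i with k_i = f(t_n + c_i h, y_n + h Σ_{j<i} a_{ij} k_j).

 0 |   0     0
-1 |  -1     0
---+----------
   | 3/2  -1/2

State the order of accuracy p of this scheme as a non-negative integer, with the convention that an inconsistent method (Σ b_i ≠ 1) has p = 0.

2

b = (3/2, -1/2)
c = (0, -1)
Σ b_i: 3/2·1 + (-1/2)·1 = 1 ✓
b·c: (-1/2)·(-1) = 1/2 ✓; 2 stages ⇒ order 2.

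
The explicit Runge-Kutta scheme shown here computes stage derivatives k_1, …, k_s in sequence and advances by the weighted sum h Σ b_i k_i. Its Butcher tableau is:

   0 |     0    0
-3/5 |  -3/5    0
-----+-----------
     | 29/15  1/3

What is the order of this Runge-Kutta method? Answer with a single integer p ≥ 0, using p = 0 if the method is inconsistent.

b = (29/15, 1/3)
c = (0, -3/5)
Σ b_i: 29/15·1 + 1/3·1 = 34/15 ≠ 1 ⇒ order 0.

0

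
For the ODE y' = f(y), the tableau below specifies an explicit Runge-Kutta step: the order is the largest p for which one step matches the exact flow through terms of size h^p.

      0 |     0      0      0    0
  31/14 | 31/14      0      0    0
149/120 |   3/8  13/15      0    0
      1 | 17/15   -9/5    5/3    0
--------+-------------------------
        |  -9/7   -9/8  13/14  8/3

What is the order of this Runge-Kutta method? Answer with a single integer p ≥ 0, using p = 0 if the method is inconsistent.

0

b = (-9/7, -9/8, 13/14, 8/3)
c = (0, 31/14, 149/120, 1)
Ac = (0, 0, 403/210, -4829/2520)
Σ b_i: (-9/7)·1 + (-9/8)·1 + 13/14·1 + 8/3·1 = 199/168 ≠ 1 ⇒ order 0.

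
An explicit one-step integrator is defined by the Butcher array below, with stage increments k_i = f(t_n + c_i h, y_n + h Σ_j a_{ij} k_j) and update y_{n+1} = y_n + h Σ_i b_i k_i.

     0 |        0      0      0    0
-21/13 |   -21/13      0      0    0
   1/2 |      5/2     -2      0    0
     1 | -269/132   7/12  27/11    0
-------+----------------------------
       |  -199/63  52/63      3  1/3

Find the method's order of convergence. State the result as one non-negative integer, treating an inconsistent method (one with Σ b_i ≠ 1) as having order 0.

b = (-199/63, 52/63, 3, 1/3)
c = (0, -21/13, 1/2, 1)
Ac = (0, 0, 42/13, 163/572)
Σ b_i: (-199/63)·1 + 52/63·1 + 3·1 + 1/3·1 = 1 ✓
b·c: 52/63·(-21/13) + 3·1/2 + 1/3·1 = 1/2 ✓
b·c²: 52/63·441/169 + 3·1/4 + 1/3·1 = 505/156 ≠ 1/3 ⇒ order 2.
b·Ac: 3·42/13 + 1/3·163/572 = 16795/1716 ≠ 1/6

2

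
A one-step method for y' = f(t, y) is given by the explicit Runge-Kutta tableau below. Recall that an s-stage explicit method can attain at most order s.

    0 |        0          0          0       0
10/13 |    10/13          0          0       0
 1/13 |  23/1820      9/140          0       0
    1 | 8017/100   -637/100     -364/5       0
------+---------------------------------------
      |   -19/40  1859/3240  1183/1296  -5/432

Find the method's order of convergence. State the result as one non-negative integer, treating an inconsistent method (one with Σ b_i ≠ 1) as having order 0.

4

b = (-19/40, 1859/3240, 1183/1296, -5/432)
c = (0, 10/13, 1/13, 1)
Ac = (0, 0, 9/182, -21/2)
Σ b_i: (-19/40)·1 + 1859/3240·1 + 1183/1296·1 + (-5/432)·1 = 1 ✓
b·c: 1859/3240·10/13 + 1183/1296·1/13 + (-5/432)·1 = 1/2 ✓
b·c²: 1859/3240·100/169 + 1183/1296·1/169 + (-5/432)·1 = 1/3 ✓
b·Ac: 1183/1296·9/182 + (-5/432)·(-21/2) = 1/6 ✓
b·c³: 1859/3240·1000/2197 + 1183/1296·1/2197 + (-5/432)·1 = 1/4 ✓
b·(c∘Ac): 1183/1296·9/2366 + (-5/432)·(-21/2) = 1/8 ✓
b·Ac²: 1183/1296·45/1183 + (-5/432)·(-21/5) = 1/12 ✓
b·A²c: (-5/432)·(-18/5) = 1/24 ✓; 4 stages ⇒ order 4.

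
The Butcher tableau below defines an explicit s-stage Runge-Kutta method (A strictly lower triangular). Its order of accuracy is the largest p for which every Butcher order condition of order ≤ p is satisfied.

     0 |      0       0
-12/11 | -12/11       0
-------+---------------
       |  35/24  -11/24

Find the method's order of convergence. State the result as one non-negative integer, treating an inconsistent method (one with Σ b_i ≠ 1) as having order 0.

2

b = (35/24, -11/24)
c = (0, -12/11)
Σ b_i: 35/24·1 + (-11/24)·1 = 1 ✓
b·c: (-11/24)·(-12/11) = 1/2 ✓; 2 stages ⇒ order 2.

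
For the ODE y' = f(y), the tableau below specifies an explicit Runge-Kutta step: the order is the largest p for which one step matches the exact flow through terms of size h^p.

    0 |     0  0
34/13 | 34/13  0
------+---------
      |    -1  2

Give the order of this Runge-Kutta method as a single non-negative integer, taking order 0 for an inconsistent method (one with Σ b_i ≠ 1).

b = (-1, 2)
c = (0, 34/13)
Σ b_i: (-1)·1 + 2·1 = 1 ✓
b·c: 2·34/13 = 68/13 ≠ 1/2 ⇒ order 1.

1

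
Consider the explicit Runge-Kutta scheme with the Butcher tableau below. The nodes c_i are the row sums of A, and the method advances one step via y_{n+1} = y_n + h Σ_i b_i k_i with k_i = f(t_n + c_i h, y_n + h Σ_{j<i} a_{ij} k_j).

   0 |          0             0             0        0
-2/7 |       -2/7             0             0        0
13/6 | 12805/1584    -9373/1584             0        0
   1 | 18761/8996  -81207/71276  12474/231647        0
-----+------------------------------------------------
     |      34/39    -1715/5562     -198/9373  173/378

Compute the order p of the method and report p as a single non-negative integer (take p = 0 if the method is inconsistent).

b = (34/39, -1715/5562, -198/9373, 173/378)
c = (0, -2/7, 13/6, 1)
Ac = (0, 0, 1339/792, 153/346)
Σ b_i: 34/39·1 + (-1715/5562)·1 + (-198/9373)·1 + 173/378·1 = 1 ✓
b·c: (-1715/5562)·(-2/7) + (-198/9373)·13/6 + 173/378·1 = 1/2 ✓
b·c²: (-1715/5562)·4/49 + (-198/9373)·169/36 + 173/378·1 = 1/3 ✓
b·Ac: (-198/9373)·1339/792 + 173/378·153/346 = 1/6 ✓
b·c³: (-1715/5562)·(-8/343) + (-198/9373)·2197/216 + 173/378·1 = 1/4 ✓
b·(c∘Ac): (-198/9373)·17407/4752 + 173/378·153/346 = 1/8 ✓
b·Ac²: (-198/9373)·(-1339/2772) + 173/378·387/2422 = 1/12 ✓
b·A²c: 173/378·63/692 = 1/24 ✓; 4 stages ⇒ order 4.

4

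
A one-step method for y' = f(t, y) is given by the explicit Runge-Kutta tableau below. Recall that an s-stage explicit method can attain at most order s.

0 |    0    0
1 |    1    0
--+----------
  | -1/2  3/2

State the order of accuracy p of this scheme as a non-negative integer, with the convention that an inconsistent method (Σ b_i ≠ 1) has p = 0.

1

b = (-1/2, 3/2)
c = (0, 1)
Σ b_i: (-1/2)·1 + 3/2·1 = 1 ✓
b·c: 3/2·1 = 3/2 ≠ 1/2 ⇒ order 1.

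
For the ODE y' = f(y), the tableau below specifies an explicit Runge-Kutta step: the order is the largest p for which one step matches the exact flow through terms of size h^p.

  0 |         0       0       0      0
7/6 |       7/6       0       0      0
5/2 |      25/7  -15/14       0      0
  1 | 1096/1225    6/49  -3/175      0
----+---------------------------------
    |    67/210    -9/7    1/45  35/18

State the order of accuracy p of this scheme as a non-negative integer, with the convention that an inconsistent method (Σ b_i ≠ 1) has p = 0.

4

b = (67/210, -9/7, 1/45, 35/18)
c = (0, 7/6, 5/2, 1)
Ac = (0, 0, -5/4, 1/10)
Σ b_i: 67/210·1 + (-9/7)·1 + 1/45·1 + 35/18·1 = 1 ✓
b·c: (-9/7)·7/6 + 1/45·5/2 + 35/18·1 = 1/2 ✓
b·c²: (-9/7)·49/36 + 1/45·25/4 + 35/18·1 = 1/3 ✓
b·Ac: 1/45·(-5/4) + 35/18·1/10 = 1/6 ✓
b·c³: (-9/7)·343/216 + 1/45·125/8 + 35/18·1 = 1/4 ✓
b·(c∘Ac): 1/45·(-25/8) + 35/18·1/10 = 1/8 ✓
b·Ac²: 1/45·(-35/24) + 35/18·5/84 = 1/12 ✓
b·A²c: 35/18·3/140 = 1/24 ✓; 4 stages ⇒ order 4.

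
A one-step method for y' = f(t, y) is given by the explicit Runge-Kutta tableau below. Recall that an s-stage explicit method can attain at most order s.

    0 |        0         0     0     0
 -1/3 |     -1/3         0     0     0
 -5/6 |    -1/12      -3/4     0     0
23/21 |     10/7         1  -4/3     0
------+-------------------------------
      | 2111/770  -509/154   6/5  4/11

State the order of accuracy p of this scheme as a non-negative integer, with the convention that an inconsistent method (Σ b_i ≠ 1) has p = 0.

b = (2111/770, -509/154, 6/5, 4/11)
c = (0, -1/3, -5/6, 23/21)
Ac = (0, 0, 1/4, 7/9)
Σ b_i: 2111/770·1 + (-509/154)·1 + 6/5·1 + 4/11·1 = 1 ✓
b·c: (-509/154)·(-1/3) + 6/5·(-5/6) + 4/11·23/21 = 1/2 ✓
b·c²: (-509/154)·1/9 + 6/5·25/36 + 4/11·529/441 = 1459/1617 ≠ 1/3 ⇒ order 2.
b·Ac: 6/5·1/4 + 4/11·7/9 = 577/990 ≠ 1/6

2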